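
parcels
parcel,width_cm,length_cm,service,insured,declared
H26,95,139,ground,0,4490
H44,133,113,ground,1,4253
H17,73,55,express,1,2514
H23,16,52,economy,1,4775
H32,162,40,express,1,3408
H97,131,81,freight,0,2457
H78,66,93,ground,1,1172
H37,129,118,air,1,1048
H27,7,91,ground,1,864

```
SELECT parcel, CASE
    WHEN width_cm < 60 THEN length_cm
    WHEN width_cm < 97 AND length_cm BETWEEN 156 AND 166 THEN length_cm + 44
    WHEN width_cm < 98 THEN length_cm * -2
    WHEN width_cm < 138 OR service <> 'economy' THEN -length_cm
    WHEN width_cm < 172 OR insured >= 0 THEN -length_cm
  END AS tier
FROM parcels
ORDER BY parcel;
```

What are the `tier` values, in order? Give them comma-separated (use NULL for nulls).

parcel=H17: width_cm < 98 → -110
parcel=H23: width_cm < 60 → 52
parcel=H26: width_cm < 98 → -278
parcel=H27: width_cm < 60 → 91
parcel=H32: width_cm < 138 OR service <> 'economy' → -40
parcel=H37: width_cm < 138 OR service <> 'economy' → -118
parcel=H44: width_cm < 138 OR service <> 'economy' → -113
parcel=H78: width_cm < 98 → -186
parcel=H97: width_cm < 138 OR service <> 'economy' → -81

-110, 52, -278, 91, -40, -118, -113, -186, -81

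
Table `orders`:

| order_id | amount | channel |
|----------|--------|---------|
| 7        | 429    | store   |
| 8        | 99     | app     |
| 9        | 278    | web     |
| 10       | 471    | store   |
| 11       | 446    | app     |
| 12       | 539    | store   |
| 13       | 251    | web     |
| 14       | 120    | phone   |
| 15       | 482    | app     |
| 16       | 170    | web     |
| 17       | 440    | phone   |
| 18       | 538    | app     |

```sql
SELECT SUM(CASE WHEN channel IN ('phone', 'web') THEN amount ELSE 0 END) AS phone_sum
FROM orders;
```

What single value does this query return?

order_id=7: ✗
order_id=8: ✗
order_id=9: ✓ → 278
order_id=10: ✗
order_id=11: ✗
order_id=12: ✗
order_id=13: ✓ → 251
order_id=14: ✓ → 120
order_id=15: ✗
order_id=16: ✓ → 170
order_id=17: ✓ → 440
order_id=18: ✗
phone_sum = 278 + 251 + 120 + 170 + 440 = 1259

1259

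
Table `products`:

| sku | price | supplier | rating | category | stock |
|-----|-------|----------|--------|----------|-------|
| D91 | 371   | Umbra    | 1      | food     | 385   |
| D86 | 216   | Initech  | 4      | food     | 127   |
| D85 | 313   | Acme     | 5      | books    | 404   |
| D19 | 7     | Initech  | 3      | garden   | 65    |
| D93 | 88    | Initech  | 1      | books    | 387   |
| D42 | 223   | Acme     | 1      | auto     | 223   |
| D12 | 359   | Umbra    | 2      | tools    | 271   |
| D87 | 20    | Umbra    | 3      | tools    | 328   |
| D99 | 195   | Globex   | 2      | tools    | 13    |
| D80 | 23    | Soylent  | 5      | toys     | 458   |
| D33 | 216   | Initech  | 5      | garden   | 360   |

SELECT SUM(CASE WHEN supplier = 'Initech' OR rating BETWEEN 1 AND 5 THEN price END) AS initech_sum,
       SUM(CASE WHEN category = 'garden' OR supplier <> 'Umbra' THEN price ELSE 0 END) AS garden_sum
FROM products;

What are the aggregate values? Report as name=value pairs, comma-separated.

[initech_sum: supplier = 'Initech' OR rating BETWEEN 1 AND 5]
sku=D91: ✓ → 371
sku=D86: ✓ → 216
sku=D85: ✓ → 313
sku=D19: ✓ → 7
sku=D93: ✓ → 88
sku=D42: ✓ → 223
sku=D12: ✓ → 359
sku=D87: ✓ → 20
sku=D99: ✓ → 195
sku=D80: ✓ → 23
sku=D33: ✓ → 216
initech_sum = 371 + 216 + 313 + 7 + 88 + 223 + 359 + 20 + 195 + 23 + 216 = 2031
—
[garden_sum: category = 'garden' OR supplier <> 'Umbra']
sku=D91: ✗
sku=D86: ✓ → 216
sku=D85: ✓ → 313
sku=D19: ✓ → 7
sku=D93: ✓ → 88
sku=D42: ✓ → 223
sku=D12: ✗
sku=D87: ✗
sku=D99: ✓ → 195
sku=D80: ✓ → 23
sku=D33: ✓ → 216
garden_sum = 216 + 313 + 7 + 88 + 223 + 195 + 23 + 216 = 1281

initech_sum=2031, garden_sum=1281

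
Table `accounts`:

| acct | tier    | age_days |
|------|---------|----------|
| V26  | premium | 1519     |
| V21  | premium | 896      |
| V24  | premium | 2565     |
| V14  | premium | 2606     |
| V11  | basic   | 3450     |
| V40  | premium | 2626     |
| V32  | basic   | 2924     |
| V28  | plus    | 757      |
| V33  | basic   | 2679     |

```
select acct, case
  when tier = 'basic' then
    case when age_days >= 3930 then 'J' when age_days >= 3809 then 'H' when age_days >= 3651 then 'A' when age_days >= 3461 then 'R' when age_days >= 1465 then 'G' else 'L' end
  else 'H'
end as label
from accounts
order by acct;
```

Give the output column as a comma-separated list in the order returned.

G, H, H, H, H, H, G, G, H

acct=V11: tier='basic' → inner[age_days >= 1465] → G
acct=V14: tier='premium' → outer ELSE → H
acct=V21: tier='premium' → outer ELSE → H
acct=V24: tier='premium' → outer ELSE → H
acct=V26: tier='premium' → outer ELSE → H
acct=V28: tier='plus' → outer ELSE → H
acct=V32: tier='basic' → inner[age_days >= 1465] → G
acct=V33: tier='basic' → inner[age_days >= 1465] → G
acct=V40: tier='premium' → outer ELSE → H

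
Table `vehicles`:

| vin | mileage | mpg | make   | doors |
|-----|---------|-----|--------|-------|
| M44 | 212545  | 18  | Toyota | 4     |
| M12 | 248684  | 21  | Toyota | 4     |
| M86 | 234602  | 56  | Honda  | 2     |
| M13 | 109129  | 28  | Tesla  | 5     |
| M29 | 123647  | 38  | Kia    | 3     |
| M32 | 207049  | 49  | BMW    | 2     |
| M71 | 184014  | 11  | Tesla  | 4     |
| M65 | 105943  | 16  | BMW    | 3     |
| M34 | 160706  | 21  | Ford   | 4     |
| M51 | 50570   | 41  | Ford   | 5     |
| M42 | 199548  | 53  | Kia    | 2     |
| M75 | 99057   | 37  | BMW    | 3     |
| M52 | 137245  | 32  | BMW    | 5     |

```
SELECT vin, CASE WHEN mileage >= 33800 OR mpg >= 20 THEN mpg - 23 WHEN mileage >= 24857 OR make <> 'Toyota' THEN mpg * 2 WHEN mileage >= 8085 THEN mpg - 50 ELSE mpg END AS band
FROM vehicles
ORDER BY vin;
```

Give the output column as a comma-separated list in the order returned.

vin=M12: mileage >= 33800 OR mpg >= 20 → -2
vin=M13: mileage >= 33800 OR mpg >= 20 → 5
vin=M29: mileage >= 33800 OR mpg >= 20 → 15
vin=M32: mileage >= 33800 OR mpg >= 20 → 26
vin=M34: mileage >= 33800 OR mpg >= 20 → -2
vin=M42: mileage >= 33800 OR mpg >= 20 → 30
vin=M44: mileage >= 33800 OR mpg >= 20 → -5
vin=M51: mileage >= 33800 OR mpg >= 20 → 18
vin=M52: mileage >= 33800 OR mpg >= 20 → 9
vin=M65: mileage >= 33800 OR mpg >= 20 → -7
vin=M71: mileage >= 33800 OR mpg >= 20 → -12
vin=M75: mileage >= 33800 OR mpg >= 20 → 14
vin=M86: mileage >= 33800 OR mpg >= 20 → 33

-2, 5, 15, 26, -2, 30, -5, 18, 9, -7, -12, 14, 33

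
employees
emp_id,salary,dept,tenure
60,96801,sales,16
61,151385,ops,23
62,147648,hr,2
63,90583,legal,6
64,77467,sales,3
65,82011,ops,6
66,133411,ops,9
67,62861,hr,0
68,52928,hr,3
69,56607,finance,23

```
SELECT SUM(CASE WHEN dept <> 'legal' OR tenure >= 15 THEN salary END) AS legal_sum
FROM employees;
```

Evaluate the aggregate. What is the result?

861119

emp_id=60: ✓ → 96801
emp_id=61: ✓ → 151385
emp_id=62: ✓ → 147648
emp_id=63: ✗
emp_id=64: ✓ → 77467
emp_id=65: ✓ → 82011
emp_id=66: ✓ → 133411
emp_id=67: ✓ → 62861
emp_id=68: ✓ → 52928
emp_id=69: ✓ → 56607
legal_sum = 96801 + 151385 + 147648 + 77467 + 82011 + 133411 + 62861 + 52928 + 56607 = 861119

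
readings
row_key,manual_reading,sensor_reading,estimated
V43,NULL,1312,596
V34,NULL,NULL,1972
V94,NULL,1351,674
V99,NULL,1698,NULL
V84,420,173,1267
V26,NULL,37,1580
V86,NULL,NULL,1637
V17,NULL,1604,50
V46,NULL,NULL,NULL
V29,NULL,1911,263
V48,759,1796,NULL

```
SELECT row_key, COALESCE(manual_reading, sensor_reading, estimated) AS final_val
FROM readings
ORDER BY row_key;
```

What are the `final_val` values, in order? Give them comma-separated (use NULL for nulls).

1604, 37, 1911, 1972, 1312, NULL, 759, 420, 1637, 1351, 1698

row_key=V17: manual_reading=NULL, sensor_reading=1604 → 1604
row_key=V26: manual_reading=NULL, sensor_reading=37 → 37
row_key=V29: manual_reading=NULL, sensor_reading=1911 → 1911
row_key=V34: manual_reading=NULL, sensor_reading=NULL, estimated=1972 → 1972
row_key=V43: manual_reading=NULL, sensor_reading=1312 → 1312
row_key=V46: manual_reading=NULL, sensor_reading=NULL, estimated=NULL (all NULL) → NULL
row_key=V48: manual_reading=759 → 759
row_key=V84: manual_reading=420 → 420
row_key=V86: manual_reading=NULL, sensor_reading=NULL, estimated=1637 → 1637
row_key=V94: manual_reading=NULL, sensor_reading=1351 → 1351
row_key=V99: manual_reading=NULL, sensor_reading=1698 → 1698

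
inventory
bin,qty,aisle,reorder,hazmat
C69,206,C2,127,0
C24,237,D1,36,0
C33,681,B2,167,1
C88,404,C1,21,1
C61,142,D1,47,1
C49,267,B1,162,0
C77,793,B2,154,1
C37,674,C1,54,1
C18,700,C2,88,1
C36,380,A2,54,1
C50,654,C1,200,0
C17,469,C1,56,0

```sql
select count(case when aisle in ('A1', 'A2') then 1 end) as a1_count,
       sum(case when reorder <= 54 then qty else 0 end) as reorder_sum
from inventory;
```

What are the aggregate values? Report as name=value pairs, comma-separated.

a1_count=1, reorder_sum=1837

[a1_count: aisle in ('A1', 'A2')]
bin=C69: ✗
bin=C24: ✗
bin=C33: ✗
bin=C88: ✗
bin=C61: ✗
bin=C49: ✗
bin=C77: ✗
bin=C37: ✗
bin=C18: ✗
bin=C36: ✓ → 1
bin=C50: ✗
bin=C17: ✗
a1_count = COUNT(1) = 1
—
[reorder_sum: reorder <= 54]
bin=C69: ✗
bin=C24: ✓ → 237
bin=C33: ✗
bin=C88: ✓ → 404
bin=C61: ✓ → 142
bin=C49: ✗
bin=C77: ✗
bin=C37: ✓ → 674
bin=C18: ✗
bin=C36: ✓ → 380
bin=C50: ✗
bin=C17: ✗
reorder_sum = 237 + 404 + 142 + 674 + 380 = 1837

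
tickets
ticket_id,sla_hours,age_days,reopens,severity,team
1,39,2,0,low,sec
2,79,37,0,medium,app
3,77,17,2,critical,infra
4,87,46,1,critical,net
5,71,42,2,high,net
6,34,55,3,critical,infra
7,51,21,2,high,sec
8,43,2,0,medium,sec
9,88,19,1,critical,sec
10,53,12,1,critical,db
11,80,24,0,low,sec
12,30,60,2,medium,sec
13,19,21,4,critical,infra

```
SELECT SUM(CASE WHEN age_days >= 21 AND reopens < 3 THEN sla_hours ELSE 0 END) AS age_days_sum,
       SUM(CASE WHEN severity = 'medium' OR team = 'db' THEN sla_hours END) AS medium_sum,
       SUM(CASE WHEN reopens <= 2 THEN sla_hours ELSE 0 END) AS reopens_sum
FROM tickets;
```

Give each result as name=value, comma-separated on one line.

[age_days_sum: age_days >= 21 AND reopens < 3]
ticket_id=1: ✗
ticket_id=2: ✓ → 79
ticket_id=3: ✗
ticket_id=4: ✓ → 87
ticket_id=5: ✓ → 71
ticket_id=6: ✗
ticket_id=7: ✓ → 51
ticket_id=8: ✗
ticket_id=9: ✗
ticket_id=10: ✗
ticket_id=11: ✓ → 80
ticket_id=12: ✓ → 30
ticket_id=13: ✗
age_days_sum = 79 + 87 + 71 + 51 + 80 + 30 = 398
—
[medium_sum: severity = 'medium' OR team = 'db']
ticket_id=1: ✗
ticket_id=2: ✓ → 79
ticket_id=3: ✗
ticket_id=4: ✗
ticket_id=5: ✗
ticket_id=6: ✗
ticket_id=7: ✗
ticket_id=8: ✓ → 43
ticket_id=9: ✗
ticket_id=10: ✓ → 53
ticket_id=11: ✗
ticket_id=12: ✓ → 30
ticket_id=13: ✗
medium_sum = 79 + 43 + 53 + 30 = 205
—
[reopens_sum: reopens <= 2]
ticket_id=1: ✓ → 39
ticket_id=2: ✓ → 79
ticket_id=3: ✓ → 77
ticket_id=4: ✓ → 87
ticket_id=5: ✓ → 71
ticket_id=6: ✗
ticket_id=7: ✓ → 51
ticket_id=8: ✓ → 43
ticket_id=9: ✓ → 88
ticket_id=10: ✓ → 53
ticket_id=11: ✓ → 80
ticket_id=12: ✓ → 30
ticket_id=13: ✗
reopens_sum = 39 + 79 + 77 + 87 + 71 + 51 + 43 + 88 + 53 + 80 + 30 = 698

age_days_sum=398, medium_sum=205, reopens_sum=698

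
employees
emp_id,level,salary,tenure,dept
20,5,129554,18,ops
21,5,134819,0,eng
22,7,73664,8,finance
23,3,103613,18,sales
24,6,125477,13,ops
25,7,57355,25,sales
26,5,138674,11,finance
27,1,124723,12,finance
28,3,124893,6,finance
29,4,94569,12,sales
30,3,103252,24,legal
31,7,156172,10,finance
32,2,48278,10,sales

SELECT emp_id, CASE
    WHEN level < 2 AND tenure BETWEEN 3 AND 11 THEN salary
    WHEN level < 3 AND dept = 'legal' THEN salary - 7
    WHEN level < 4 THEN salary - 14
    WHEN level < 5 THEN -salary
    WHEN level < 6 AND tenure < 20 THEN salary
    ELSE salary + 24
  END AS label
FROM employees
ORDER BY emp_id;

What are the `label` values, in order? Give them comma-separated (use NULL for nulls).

emp_id=20: level < 6 AND tenure < 20 → 129554
emp_id=21: level < 6 AND tenure < 20 → 134819
emp_id=22: ELSE → 73688
emp_id=23: level < 4 → 103599
emp_id=24: ELSE → 125501
emp_id=25: ELSE → 57379
emp_id=26: level < 6 AND tenure < 20 → 138674
emp_id=27: level < 4 → 124709
emp_id=28: level < 4 → 124879
emp_id=29: level < 5 → -94569
emp_id=30: level < 4 → 103238
emp_id=31: ELSE → 156196
emp_id=32: level < 4 → 48264

129554, 134819, 73688, 103599, 125501, 57379, 138674, 124709, 124879, -94569, 103238, 156196, 48264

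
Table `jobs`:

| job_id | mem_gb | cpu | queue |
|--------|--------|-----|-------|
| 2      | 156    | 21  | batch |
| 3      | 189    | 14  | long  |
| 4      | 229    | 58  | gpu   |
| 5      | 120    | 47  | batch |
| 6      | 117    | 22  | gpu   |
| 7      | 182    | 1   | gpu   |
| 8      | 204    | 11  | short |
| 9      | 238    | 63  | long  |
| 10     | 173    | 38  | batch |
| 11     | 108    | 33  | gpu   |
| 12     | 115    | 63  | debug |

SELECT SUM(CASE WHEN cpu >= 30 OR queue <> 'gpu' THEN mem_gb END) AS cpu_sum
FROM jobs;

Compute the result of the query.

1532

job_id=2: ✓ → 156
job_id=3: ✓ → 189
job_id=4: ✓ → 229
job_id=5: ✓ → 120
job_id=6: ✗
job_id=7: ✗
job_id=8: ✓ → 204
job_id=9: ✓ → 238
job_id=10: ✓ → 173
job_id=11: ✓ → 108
job_id=12: ✓ → 115
cpu_sum = 156 + 189 + 229 + 120 + 204 + 238 + 173 + 108 + 115 = 1532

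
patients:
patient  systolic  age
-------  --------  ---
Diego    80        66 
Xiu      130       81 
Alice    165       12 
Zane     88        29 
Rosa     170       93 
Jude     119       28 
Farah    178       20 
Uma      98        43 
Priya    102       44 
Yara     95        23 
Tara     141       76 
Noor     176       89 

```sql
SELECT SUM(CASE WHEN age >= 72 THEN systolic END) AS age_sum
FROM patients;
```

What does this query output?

patient=Diego: ✗
patient=Xiu: ✓ → 130
patient=Alice: ✗
patient=Zane: ✗
patient=Rosa: ✓ → 170
patient=Jude: ✗
patient=Farah: ✗
patient=Uma: ✗
patient=Priya: ✗
patient=Yara: ✗
patient=Tara: ✓ → 141
patient=Noor: ✓ → 176
age_sum = 130 + 170 + 141 + 176 = 617

617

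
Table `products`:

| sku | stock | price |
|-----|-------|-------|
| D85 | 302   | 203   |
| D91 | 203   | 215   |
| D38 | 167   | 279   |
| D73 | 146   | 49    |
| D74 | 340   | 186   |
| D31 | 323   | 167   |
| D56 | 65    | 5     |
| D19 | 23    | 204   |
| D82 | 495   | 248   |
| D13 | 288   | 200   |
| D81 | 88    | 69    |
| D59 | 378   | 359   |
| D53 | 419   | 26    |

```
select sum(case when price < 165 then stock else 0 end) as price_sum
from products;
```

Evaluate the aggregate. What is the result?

718

sku=D85: ✗
sku=D91: ✗
sku=D38: ✗
sku=D73: ✓ → 146
sku=D74: ✗
sku=D31: ✗
sku=D56: ✓ → 65
sku=D19: ✗
sku=D82: ✗
sku=D13: ✗
sku=D81: ✓ → 88
sku=D59: ✗
sku=D53: ✓ → 419
price_sum = 146 + 65 + 88 + 419 = 718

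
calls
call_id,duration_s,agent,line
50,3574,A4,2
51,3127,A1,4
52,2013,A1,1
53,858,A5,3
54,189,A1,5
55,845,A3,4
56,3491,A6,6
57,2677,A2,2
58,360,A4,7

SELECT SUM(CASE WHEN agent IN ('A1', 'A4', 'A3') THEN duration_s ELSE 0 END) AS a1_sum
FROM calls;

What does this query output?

10108

call_id=50: ✓ → 3574
call_id=51: ✓ → 3127
call_id=52: ✓ → 2013
call_id=53: ✗
call_id=54: ✓ → 189
call_id=55: ✓ → 845
call_id=56: ✗
call_id=57: ✗
call_id=58: ✓ → 360
a1_sum = 3574 + 3127 + 2013 + 189 + 845 + 360 = 10108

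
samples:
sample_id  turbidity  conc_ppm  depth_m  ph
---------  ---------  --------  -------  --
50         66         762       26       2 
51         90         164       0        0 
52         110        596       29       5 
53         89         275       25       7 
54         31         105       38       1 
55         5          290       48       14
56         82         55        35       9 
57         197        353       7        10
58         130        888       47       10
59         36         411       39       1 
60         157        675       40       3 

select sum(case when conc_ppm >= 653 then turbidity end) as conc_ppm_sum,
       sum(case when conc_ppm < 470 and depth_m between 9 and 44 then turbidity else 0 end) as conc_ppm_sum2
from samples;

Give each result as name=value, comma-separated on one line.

[conc_ppm_sum: conc_ppm >= 653]
sample_id=50: ✓ → 66
sample_id=51: ✗
sample_id=52: ✗
sample_id=53: ✗
sample_id=54: ✗
sample_id=55: ✗
sample_id=56: ✗
sample_id=57: ✗
sample_id=58: ✓ → 130
sample_id=59: ✗
sample_id=60: ✓ → 157
conc_ppm_sum = 66 + 130 + 157 = 353
—
[conc_ppm_sum2: conc_ppm < 470 and depth_m between 9 and 44]
sample_id=50: ✗
sample_id=51: ✗
sample_id=52: ✗
sample_id=53: ✓ → 89
sample_id=54: ✓ → 31
sample_id=55: ✗
sample_id=56: ✓ → 82
sample_id=57: ✗
sample_id=58: ✗
sample_id=59: ✓ → 36
sample_id=60: ✗
conc_ppm_sum2 = 89 + 31 + 82 + 36 = 238

conc_ppm_sum=353, conc_ppm_sum2=238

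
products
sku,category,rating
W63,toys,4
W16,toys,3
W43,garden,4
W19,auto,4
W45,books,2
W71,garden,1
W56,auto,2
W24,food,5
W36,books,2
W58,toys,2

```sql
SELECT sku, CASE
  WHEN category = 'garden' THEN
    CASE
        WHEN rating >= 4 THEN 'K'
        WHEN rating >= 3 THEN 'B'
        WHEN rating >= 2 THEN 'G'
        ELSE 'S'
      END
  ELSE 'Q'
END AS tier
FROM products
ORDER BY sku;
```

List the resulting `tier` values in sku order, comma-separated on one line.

sku=W16: category='toys' → outer ELSE → Q
sku=W19: category='auto' → outer ELSE → Q
sku=W24: category='food' → outer ELSE → Q
sku=W36: category='books' → outer ELSE → Q
sku=W43: category='garden' → inner[rating >= 4] → K
sku=W45: category='books' → outer ELSE → Q
sku=W56: category='auto' → outer ELSE → Q
sku=W58: category='toys' → outer ELSE → Q
sku=W63: category='toys' → outer ELSE → Q
sku=W71: category='garden' → inner[ELSE] → S

Q, Q, Q, Q, K, Q, Q, Q, Q, S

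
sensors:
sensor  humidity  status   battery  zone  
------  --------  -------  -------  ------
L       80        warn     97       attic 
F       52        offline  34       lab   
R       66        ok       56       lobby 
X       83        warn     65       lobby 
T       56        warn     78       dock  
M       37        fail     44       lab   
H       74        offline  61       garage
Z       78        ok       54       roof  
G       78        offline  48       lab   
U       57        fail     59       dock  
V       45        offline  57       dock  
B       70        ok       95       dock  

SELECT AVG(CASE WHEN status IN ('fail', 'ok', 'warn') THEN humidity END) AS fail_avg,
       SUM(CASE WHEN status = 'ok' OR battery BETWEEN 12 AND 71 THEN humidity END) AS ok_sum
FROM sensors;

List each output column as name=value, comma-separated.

fail_avg=65.875, ok_sum=640

[fail_avg: status IN ('fail', 'ok', 'warn')]
sensor=L: ✓ → 80
sensor=F: ✗
sensor=R: ✓ → 66
sensor=X: ✓ → 83
sensor=T: ✓ → 56
sensor=M: ✓ → 37
sensor=H: ✗
sensor=Z: ✓ → 78
sensor=G: ✗
sensor=U: ✓ → 57
sensor=V: ✗
sensor=B: ✓ → 70
fail_avg = (80 + 66 + 83 + 56 + 37 + 78 + 57 + 70) / 8 = 65.875
—
[ok_sum: status = 'ok' OR battery BETWEEN 12 AND 71]
sensor=L: ✗
sensor=F: ✓ → 52
sensor=R: ✓ → 66
sensor=X: ✓ → 83
sensor=T: ✗
sensor=M: ✓ → 37
sensor=H: ✓ → 74
sensor=Z: ✓ → 78
sensor=G: ✓ → 78
sensor=U: ✓ → 57
sensor=V: ✓ → 45
sensor=B: ✓ → 70
ok_sum = 52 + 66 + 83 + 37 + 74 + 78 + 78 + 57 + 45 + 70 = 640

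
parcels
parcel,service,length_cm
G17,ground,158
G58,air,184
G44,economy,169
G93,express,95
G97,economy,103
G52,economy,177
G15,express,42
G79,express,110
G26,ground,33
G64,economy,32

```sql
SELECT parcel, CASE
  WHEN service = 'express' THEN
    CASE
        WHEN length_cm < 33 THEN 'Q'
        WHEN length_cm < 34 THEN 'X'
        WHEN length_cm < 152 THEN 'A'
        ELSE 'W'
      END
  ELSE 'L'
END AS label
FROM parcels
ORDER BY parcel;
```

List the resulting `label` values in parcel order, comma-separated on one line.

A, L, L, L, L, L, L, A, A, L

parcel=G15: service='express' → inner[length_cm < 152] → A
parcel=G17: service='ground' → outer ELSE → L
parcel=G26: service='ground' → outer ELSE → L
parcel=G44: service='economy' → outer ELSE → L
parcel=G52: service='economy' → outer ELSE → L
parcel=G58: service='air' → outer ELSE → L
parcel=G64: service='economy' → outer ELSE → L
parcel=G79: service='express' → inner[length_cm < 152] → A
parcel=G93: service='express' → inner[length_cm < 152] → A
parcel=G97: service='economy' → outer ELSE → L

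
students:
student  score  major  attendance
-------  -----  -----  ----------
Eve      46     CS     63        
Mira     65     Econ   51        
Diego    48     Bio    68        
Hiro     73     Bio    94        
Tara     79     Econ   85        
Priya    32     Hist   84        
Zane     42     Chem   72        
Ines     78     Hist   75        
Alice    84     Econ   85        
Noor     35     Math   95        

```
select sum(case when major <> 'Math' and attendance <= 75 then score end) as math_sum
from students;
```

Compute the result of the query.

student=Eve: ✓ → 46
student=Mira: ✓ → 65
student=Diego: ✓ → 48
student=Hiro: ✗
student=Tara: ✗
student=Priya: ✗
student=Zane: ✓ → 42
student=Ines: ✓ → 78
student=Alice: ✗
student=Noor: ✗
math_sum = 46 + 65 + 48 + 42 + 78 = 279

279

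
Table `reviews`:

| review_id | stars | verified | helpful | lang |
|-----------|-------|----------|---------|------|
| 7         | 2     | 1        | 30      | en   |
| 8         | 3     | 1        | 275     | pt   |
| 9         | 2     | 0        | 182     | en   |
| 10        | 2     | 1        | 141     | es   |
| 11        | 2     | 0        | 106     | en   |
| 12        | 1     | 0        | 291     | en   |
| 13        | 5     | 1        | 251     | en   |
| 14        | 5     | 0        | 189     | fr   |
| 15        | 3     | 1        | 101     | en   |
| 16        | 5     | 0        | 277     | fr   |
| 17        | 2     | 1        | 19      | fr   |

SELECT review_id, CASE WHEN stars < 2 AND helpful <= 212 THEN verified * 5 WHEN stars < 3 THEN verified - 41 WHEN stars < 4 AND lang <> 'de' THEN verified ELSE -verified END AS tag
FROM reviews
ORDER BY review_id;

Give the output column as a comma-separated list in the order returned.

review_id=7: stars < 3 → -40
review_id=8: stars < 4 AND lang <> 'de' → 1
review_id=9: stars < 3 → -41
review_id=10: stars < 3 → -40
review_id=11: stars < 3 → -41
review_id=12: stars < 3 → -41
review_id=13: ELSE → -1
review_id=14: ELSE → 0
review_id=15: stars < 4 AND lang <> 'de' → 1
review_id=16: ELSE → 0
review_id=17: stars < 3 → -40

-40, 1, -41, -40, -41, -41, -1, 0, 1, 0, -40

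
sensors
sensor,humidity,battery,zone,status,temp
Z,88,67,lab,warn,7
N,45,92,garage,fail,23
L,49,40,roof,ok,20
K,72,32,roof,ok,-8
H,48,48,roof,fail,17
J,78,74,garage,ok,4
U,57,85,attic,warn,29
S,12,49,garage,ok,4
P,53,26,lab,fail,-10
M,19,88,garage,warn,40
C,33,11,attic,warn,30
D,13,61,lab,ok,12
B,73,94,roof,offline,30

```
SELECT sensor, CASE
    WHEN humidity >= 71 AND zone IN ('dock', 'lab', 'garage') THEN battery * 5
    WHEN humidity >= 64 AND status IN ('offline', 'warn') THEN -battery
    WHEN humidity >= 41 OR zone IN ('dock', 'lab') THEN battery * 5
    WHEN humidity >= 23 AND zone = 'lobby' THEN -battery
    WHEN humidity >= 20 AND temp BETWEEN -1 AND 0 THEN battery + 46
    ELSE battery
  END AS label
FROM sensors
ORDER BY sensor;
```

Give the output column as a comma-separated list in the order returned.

sensor=B: humidity >= 64 AND status IN ('offline', 'warn') → -94
sensor=C: ELSE → 11
sensor=D: humidity >= 41 OR zone IN ('dock', 'lab') → 305
sensor=H: humidity >= 41 OR zone IN ('dock', 'lab') → 240
sensor=J: humidity >= 71 AND zone IN ('dock', 'lab', 'garage') → 370
sensor=K: humidity >= 41 OR zone IN ('dock', 'lab') → 160
sensor=L: humidity >= 41 OR zone IN ('dock', 'lab') → 200
sensor=M: ELSE → 88
sensor=N: humidity >= 41 OR zone IN ('dock', 'lab') → 460
sensor=P: humidity >= 41 OR zone IN ('dock', 'lab') → 130
sensor=S: ELSE → 49
sensor=U: humidity >= 41 OR zone IN ('dock', 'lab') → 425
sensor=Z: humidity >= 71 AND zone IN ('dock', 'lab', 'garage') → 335

-94, 11, 305, 240, 370, 160, 200, 88, 460, 130, 49, 425, 335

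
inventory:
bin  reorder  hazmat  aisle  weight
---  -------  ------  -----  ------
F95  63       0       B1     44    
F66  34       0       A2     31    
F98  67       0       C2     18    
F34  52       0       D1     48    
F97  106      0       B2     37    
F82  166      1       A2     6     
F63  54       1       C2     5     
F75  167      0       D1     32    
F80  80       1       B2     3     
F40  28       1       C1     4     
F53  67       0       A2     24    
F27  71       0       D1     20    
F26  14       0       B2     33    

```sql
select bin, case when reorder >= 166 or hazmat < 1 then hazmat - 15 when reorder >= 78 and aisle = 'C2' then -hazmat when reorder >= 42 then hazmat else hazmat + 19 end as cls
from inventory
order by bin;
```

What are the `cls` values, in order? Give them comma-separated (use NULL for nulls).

-15, -15, -15, 20, -15, 1, -15, -15, 1, -14, -15, -15, -15

bin=F26: reorder >= 166 or hazmat < 1 → -15
bin=F27: reorder >= 166 or hazmat < 1 → -15
bin=F34: reorder >= 166 or hazmat < 1 → -15
bin=F40: ELSE → 20
bin=F53: reorder >= 166 or hazmat < 1 → -15
bin=F63: reorder >= 42 → 1
bin=F66: reorder >= 166 or hazmat < 1 → -15
bin=F75: reorder >= 166 or hazmat < 1 → -15
bin=F80: reorder >= 42 → 1
bin=F82: reorder >= 166 or hazmat < 1 → -14
bin=F95: reorder >= 166 or hazmat < 1 → -15
bin=F97: reorder >= 166 or hazmat < 1 → -15
bin=F98: reorder >= 166 or hazmat < 1 → -15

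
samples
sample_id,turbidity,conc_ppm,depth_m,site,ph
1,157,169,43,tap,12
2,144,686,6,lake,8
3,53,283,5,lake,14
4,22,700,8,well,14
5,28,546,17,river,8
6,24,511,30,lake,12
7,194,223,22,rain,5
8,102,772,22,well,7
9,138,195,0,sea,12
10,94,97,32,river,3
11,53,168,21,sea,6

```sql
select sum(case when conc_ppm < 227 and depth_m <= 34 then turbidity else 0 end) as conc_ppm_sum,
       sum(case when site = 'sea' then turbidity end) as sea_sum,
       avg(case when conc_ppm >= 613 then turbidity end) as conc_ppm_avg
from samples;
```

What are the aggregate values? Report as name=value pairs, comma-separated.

conc_ppm_sum=479, sea_sum=191, conc_ppm_avg=89.3333333333

[conc_ppm_sum: conc_ppm < 227 and depth_m <= 34]
sample_id=1: ✗
sample_id=2: ✗
sample_id=3: ✗
sample_id=4: ✗
sample_id=5: ✗
sample_id=6: ✗
sample_id=7: ✓ → 194
sample_id=8: ✗
sample_id=9: ✓ → 138
sample_id=10: ✓ → 94
sample_id=11: ✓ → 53
conc_ppm_sum = 194 + 138 + 94 + 53 = 479
—
[sea_sum: site = 'sea']
sample_id=1: ✗
sample_id=2: ✗
sample_id=3: ✗
sample_id=4: ✗
sample_id=5: ✗
sample_id=6: ✗
sample_id=7: ✗
sample_id=8: ✗
sample_id=9: ✓ → 138
sample_id=10: ✗
sample_id=11: ✓ → 53
sea_sum = 138 + 53 = 191
—
[conc_ppm_avg: conc_ppm >= 613]
sample_id=1: ✗
sample_id=2: ✓ → 144
sample_id=3: ✗
sample_id=4: ✓ → 22
sample_id=5: ✗
sample_id=6: ✗
sample_id=7: ✗
sample_id=8: ✓ → 102
sample_id=9: ✗
sample_id=10: ✗
sample_id=11: ✗
conc_ppm_avg = (144 + 22 + 102) / 3 = 89.3333333333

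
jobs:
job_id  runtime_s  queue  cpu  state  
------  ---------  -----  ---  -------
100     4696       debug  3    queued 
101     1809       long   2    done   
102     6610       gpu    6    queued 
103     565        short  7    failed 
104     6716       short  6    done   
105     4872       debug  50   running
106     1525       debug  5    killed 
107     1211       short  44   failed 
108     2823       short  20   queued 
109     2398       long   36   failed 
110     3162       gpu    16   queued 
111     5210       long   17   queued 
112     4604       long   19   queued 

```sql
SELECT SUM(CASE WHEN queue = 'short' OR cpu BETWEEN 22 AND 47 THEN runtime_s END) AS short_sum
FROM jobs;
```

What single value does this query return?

job_id=100: ✗
job_id=101: ✗
job_id=102: ✗
job_id=103: ✓ → 565
job_id=104: ✓ → 6716
job_id=105: ✗
job_id=106: ✗
job_id=107: ✓ → 1211
job_id=108: ✓ → 2823
job_id=109: ✓ → 2398
job_id=110: ✗
job_id=111: ✗
job_id=112: ✗
short_sum = 565 + 6716 + 1211 + 2823 + 2398 = 13713

13713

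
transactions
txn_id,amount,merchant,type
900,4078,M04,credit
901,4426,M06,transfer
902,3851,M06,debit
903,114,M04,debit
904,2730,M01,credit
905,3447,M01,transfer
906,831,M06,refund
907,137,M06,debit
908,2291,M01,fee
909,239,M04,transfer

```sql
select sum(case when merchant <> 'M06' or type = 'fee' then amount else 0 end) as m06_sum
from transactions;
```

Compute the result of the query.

txn_id=900: ✓ → 4078
txn_id=901: ✗
txn_id=902: ✗
txn_id=903: ✓ → 114
txn_id=904: ✓ → 2730
txn_id=905: ✓ → 3447
txn_id=906: ✗
txn_id=907: ✗
txn_id=908: ✓ → 2291
txn_id=909: ✓ → 239
m06_sum = 4078 + 114 + 2730 + 3447 + 2291 + 239 = 12899

12899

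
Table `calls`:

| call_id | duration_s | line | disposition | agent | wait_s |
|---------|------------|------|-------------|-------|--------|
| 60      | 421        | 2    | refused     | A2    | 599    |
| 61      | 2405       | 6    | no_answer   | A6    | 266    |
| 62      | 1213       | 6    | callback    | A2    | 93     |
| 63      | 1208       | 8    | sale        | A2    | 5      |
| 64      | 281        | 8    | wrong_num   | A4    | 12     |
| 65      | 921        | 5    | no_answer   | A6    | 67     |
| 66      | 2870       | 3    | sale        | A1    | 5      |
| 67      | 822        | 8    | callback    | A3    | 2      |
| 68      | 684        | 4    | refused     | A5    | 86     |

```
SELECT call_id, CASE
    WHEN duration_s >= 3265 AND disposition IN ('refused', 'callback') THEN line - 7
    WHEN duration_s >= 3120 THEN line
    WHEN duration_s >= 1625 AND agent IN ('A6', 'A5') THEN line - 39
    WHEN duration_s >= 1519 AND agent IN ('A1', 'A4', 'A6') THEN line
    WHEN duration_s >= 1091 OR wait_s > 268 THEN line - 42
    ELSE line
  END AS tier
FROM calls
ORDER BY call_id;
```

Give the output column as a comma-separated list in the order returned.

call_id=60: duration_s >= 1091 OR wait_s > 268 → -40
call_id=61: duration_s >= 1625 AND agent IN ('A6', 'A5') → -33
call_id=62: duration_s >= 1091 OR wait_s > 268 → -36
call_id=63: duration_s >= 1091 OR wait_s > 268 → -34
call_id=64: ELSE → 8
call_id=65: ELSE → 5
call_id=66: duration_s >= 1519 AND agent IN ('A1', 'A4', 'A6') → 3
call_id=67: ELSE → 8
call_id=68: ELSE → 4

-40, -33, -36, -34, 8, 5, 3, 8, 4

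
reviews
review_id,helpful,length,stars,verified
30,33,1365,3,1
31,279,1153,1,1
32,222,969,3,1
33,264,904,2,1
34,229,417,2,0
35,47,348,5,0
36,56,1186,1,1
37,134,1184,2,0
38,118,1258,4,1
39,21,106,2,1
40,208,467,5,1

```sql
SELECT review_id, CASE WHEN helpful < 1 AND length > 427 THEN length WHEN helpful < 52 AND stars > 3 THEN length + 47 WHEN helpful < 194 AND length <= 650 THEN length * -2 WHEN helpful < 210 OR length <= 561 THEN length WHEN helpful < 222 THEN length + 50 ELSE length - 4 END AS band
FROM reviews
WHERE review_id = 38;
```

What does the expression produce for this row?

review_id = 38: helpful=118, length=1258, stars=4, verified=1.
helpful < 1 AND length > 427 → false
helpful < 52 AND stars > 3 → false
helpful < 194 AND length <= 650 → false
helpful < 210 OR length <= 561 → true → 1258

1258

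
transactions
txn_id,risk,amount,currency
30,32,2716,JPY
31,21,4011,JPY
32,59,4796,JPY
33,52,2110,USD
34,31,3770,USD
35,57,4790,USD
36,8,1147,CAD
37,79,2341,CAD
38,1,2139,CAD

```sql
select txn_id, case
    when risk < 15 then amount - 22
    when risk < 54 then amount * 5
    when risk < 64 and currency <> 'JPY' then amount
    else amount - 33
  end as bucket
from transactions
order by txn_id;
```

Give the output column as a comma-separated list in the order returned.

13580, 20055, 4763, 10550, 18850, 4790, 1125, 2308, 2117

txn_id=30: risk < 54 → 13580
txn_id=31: risk < 54 → 20055
txn_id=32: ELSE → 4763
txn_id=33: risk < 54 → 10550
txn_id=34: risk < 54 → 18850
txn_id=35: risk < 64 and currency <> 'JPY' → 4790
txn_id=36: risk < 15 → 1125
txn_id=37: ELSE → 2308
txn_id=38: risk < 15 → 2117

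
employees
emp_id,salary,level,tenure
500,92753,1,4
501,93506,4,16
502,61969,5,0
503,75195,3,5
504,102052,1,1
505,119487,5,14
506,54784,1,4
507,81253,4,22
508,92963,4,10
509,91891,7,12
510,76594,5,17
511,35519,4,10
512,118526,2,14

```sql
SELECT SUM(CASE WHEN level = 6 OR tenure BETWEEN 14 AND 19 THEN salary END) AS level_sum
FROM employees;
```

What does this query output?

emp_id=500: ✗
emp_id=501: ✓ → 93506
emp_id=502: ✗
emp_id=503: ✗
emp_id=504: ✗
emp_id=505: ✓ → 119487
emp_id=506: ✗
emp_id=507: ✗
emp_id=508: ✗
emp_id=509: ✗
emp_id=510: ✓ → 76594
emp_id=511: ✗
emp_id=512: ✓ → 118526
level_sum = 93506 + 119487 + 76594 + 118526 = 408113

408113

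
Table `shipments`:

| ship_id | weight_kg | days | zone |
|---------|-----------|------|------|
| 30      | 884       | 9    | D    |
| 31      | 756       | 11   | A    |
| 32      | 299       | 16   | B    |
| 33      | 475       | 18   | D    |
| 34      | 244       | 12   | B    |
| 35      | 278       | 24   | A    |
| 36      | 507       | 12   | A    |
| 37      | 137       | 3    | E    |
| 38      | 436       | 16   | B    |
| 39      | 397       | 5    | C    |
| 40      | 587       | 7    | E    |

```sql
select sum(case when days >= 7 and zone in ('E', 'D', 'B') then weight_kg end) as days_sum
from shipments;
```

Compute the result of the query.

2925

ship_id=30: ✓ → 884
ship_id=31: ✗
ship_id=32: ✓ → 299
ship_id=33: ✓ → 475
ship_id=34: ✓ → 244
ship_id=35: ✗
ship_id=36: ✗
ship_id=37: ✗
ship_id=38: ✓ → 436
ship_id=39: ✗
ship_id=40: ✓ → 587
days_sum = 884 + 299 + 475 + 244 + 436 + 587 = 2925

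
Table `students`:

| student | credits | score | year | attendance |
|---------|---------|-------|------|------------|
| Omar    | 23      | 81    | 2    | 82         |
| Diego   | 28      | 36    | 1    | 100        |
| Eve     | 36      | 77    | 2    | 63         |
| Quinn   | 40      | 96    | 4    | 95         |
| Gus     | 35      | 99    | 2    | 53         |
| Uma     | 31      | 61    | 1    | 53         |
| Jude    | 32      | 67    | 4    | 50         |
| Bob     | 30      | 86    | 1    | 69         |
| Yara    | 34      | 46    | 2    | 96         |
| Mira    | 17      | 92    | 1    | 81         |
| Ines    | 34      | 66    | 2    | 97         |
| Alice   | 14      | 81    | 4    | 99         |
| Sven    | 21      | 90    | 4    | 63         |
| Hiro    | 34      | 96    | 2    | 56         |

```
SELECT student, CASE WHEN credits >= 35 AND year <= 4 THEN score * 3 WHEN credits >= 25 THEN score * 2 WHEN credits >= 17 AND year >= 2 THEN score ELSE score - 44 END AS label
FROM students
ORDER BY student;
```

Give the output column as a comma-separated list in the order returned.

37, 172, 72, 231, 297, 192, 132, 134, 48, 81, 288, 90, 122, 92

student=Alice: ELSE → 37
student=Bob: credits >= 25 → 172
student=Diego: credits >= 25 → 72
student=Eve: credits >= 35 AND year <= 4 → 231
student=Gus: credits >= 35 AND year <= 4 → 297
student=Hiro: credits >= 25 → 192
student=Ines: credits >= 25 → 132
student=Jude: credits >= 25 → 134
student=Mira: ELSE → 48
student=Omar: credits >= 17 AND year >= 2 → 81
student=Quinn: credits >= 35 AND year <= 4 → 288
student=Sven: credits >= 17 AND year >= 2 → 90
student=Uma: credits >= 25 → 122
student=Yara: credits >= 25 → 92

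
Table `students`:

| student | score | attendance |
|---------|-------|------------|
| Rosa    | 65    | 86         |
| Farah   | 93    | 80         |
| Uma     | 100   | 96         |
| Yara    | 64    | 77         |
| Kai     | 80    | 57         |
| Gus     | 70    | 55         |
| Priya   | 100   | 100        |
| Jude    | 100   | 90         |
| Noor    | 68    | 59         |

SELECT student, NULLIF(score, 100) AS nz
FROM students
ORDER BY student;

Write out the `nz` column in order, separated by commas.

student=Farah: score=93 vs 100: differ → 93
student=Gus: score=70 vs 100: differ → 70
student=Jude: score=100 vs 100: equal → NULL
student=Kai: score=80 vs 100: differ → 80
student=Noor: score=68 vs 100: differ → 68
student=Priya: score=100 vs 100: equal → NULL
student=Rosa: score=65 vs 100: differ → 65
student=Uma: score=100 vs 100: equal → NULL
student=Yara: score=64 vs 100: differ → 64

93, 70, NULL, 80, 68, NULL, 65, NULL, 64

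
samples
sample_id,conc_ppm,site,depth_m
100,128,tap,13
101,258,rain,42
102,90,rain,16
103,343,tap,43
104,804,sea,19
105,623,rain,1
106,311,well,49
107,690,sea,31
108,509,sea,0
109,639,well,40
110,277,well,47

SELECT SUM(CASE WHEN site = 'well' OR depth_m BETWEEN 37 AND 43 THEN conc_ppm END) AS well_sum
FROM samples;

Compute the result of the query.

1828

sample_id=100: ✗
sample_id=101: ✓ → 258
sample_id=102: ✗
sample_id=103: ✓ → 343
sample_id=104: ✗
sample_id=105: ✗
sample_id=106: ✓ → 311
sample_id=107: ✗
sample_id=108: ✗
sample_id=109: ✓ → 639
sample_id=110: ✓ → 277
well_sum = 258 + 343 + 311 + 639 + 277 = 1828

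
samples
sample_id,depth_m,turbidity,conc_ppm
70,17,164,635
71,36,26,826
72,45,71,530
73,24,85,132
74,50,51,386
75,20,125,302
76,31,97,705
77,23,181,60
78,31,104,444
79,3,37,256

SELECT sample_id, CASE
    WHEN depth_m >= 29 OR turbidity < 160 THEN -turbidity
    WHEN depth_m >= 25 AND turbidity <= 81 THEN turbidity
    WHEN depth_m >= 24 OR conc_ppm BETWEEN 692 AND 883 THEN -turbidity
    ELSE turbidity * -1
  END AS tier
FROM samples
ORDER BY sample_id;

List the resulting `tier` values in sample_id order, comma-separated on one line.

-164, -26, -71, -85, -51, -125, -97, -181, -104, -37

sample_id=70: ELSE → -164
sample_id=71: depth_m >= 29 OR turbidity < 160 → -26
sample_id=72: depth_m >= 29 OR turbidity < 160 → -71
sample_id=73: depth_m >= 29 OR turbidity < 160 → -85
sample_id=74: depth_m >= 29 OR turbidity < 160 → -51
sample_id=75: depth_m >= 29 OR turbidity < 160 → -125
sample_id=76: depth_m >= 29 OR turbidity < 160 → -97
sample_id=77: ELSE → -181
sample_id=78: depth_m >= 29 OR turbidity < 160 → -104
sample_id=79: depth_m >= 29 OR turbidity < 160 → -37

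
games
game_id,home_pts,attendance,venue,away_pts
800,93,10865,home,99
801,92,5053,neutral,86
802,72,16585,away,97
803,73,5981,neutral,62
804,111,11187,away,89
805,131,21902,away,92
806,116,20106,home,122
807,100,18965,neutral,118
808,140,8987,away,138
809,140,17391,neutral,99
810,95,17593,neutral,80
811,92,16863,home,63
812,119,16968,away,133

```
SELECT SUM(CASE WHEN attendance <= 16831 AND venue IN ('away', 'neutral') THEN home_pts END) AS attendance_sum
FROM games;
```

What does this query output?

game_id=800: ✗
game_id=801: ✓ → 92
game_id=802: ✓ → 72
game_id=803: ✓ → 73
game_id=804: ✓ → 111
game_id=805: ✗
game_id=806: ✗
game_id=807: ✗
game_id=808: ✓ → 140
game_id=809: ✗
game_id=810: ✗
game_id=811: ✗
game_id=812: ✗
attendance_sum = 92 + 72 + 73 + 111 + 140 = 488

488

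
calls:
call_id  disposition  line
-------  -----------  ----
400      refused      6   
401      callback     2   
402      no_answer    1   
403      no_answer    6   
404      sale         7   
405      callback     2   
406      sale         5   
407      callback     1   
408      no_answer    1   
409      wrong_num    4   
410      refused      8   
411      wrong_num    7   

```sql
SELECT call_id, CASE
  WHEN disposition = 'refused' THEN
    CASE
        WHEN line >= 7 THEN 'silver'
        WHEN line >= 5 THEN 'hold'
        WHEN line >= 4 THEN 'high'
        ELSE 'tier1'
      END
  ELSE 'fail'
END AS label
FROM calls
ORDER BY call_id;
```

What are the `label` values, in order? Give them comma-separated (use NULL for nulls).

call_id=400: disposition='refused' → inner[line >= 5] → hold
call_id=401: disposition='callback' → outer ELSE → fail
call_id=402: disposition='no_answer' → outer ELSE → fail
call_id=403: disposition='no_answer' → outer ELSE → fail
call_id=404: disposition='sale' → outer ELSE → fail
call_id=405: disposition='callback' → outer ELSE → fail
call_id=406: disposition='sale' → outer ELSE → fail
call_id=407: disposition='callback' → outer ELSE → fail
call_id=408: disposition='no_answer' → outer ELSE → fail
call_id=409: disposition='wrong_num' → outer ELSE → fail
call_id=410: disposition='refused' → inner[line >= 7] → silver
call_id=411: disposition='wrong_num' → outer ELSE → fail

hold, fail, fail, fail, fail, fail, fail, fail, fail, fail, silver, fail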